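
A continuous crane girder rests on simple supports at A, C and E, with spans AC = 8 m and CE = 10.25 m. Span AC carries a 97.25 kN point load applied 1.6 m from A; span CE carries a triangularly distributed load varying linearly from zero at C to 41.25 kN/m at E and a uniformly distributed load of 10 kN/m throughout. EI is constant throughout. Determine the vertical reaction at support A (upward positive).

Release continuity at C by inserting a hinge; the redundant is the internal moment M_C. The primary structure is two simply-supported spans AC and CE.
Discontinuity in slope at C on the released structure — sum the simple-span end rotations:
  span AC: point load 97.25 at a = 1.6: Pab(L + a)/(6LEI) = 199.2/EI
  span CE: triangular load, peak 41.25: 7w₀L³/(360EI) = 863.8/EI
  span CE: UDL 10: wL³/(24EI) = 448.7/EI
  relative rotation θ_0 = (199.2 + 1312)/EI = 1512/EI
A unit hogging moment at C produces rotation L₁/(3EI) + L₂/(3EI) = 6.083/EI.
Slope continuity at C: θ_0 = M_C·6.083/EI, so M_C = 1512/6.083 = 248.5 kN·m (hogging).
Span AC, ΣM about A with M_C applied at C: R_C^{AC}·8 = 155.6 + 248.5, so R_C^{AC} = 50.51 kN and R_A = 97.25 − 50.51 = 46.74 kN.

R_A = 46.74 kN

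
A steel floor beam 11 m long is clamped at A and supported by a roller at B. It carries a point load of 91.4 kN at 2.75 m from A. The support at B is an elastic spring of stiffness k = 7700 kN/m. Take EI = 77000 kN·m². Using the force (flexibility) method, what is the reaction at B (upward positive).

R_B = 7.682 kN

Take the reaction at B as the redundant and release it; the primary structure is a cantilever fixed at A.
Primary-structure tip deflection at B by superposition:
  point load 91.4 at a = 2.75: Pa²(3L − a)/(6EI) = 3485/EI
Flexibility coefficient — unit upward force at B: δ_{BB} = L³/(3EI) = 443.7/EI.
With EI = 77000 kN·m²: δ_0 = 0.045258 m and δ_{BB} = 0.005762 m/kN.
Compatibility — the spring shortens by R_B/k under the reaction it provides: δ_0 − R_B·δ_{BB} = R_B/k. With 1/k = 0.00013 m/kN, R_B = δ_0 / (δ_{BB} + 1/k) = 0.045258 / (0.005762 + 0.00013) = 7.682 kN.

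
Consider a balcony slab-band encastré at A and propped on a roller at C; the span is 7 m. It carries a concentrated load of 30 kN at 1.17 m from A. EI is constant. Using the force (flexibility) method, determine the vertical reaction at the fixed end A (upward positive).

R_A = 28.81 kN

Release the roller at C. Primary structure: cantilever fixed at A.
Deflection at C on the released cantilever, summing each load's contribution:
  point load 30 at a = 1.17: Pa²(3L − a)/(6EI) = 135.7/EI
Flexibility coefficient — unit upward force at C: δ_{CC} = L³/(3EI) = 114.3/EI.
Compatibility at C: δ_0 − R_C·δ_{CC} = 0, so R_C = 135.7/114.3 = 1.187 kN.
Vertical equilibrium: R_A = ΣP − R_C = 30 − 1.187 = 28.81 kN.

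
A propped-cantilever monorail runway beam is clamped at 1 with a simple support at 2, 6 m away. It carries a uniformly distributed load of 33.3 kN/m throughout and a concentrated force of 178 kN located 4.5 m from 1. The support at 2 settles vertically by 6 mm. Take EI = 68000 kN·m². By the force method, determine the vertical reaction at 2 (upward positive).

R_2 = 181.9 kN

Release the roller at 2. Primary structure: cantilever fixed at 1.
Free-end deflection of the primary structure under the applied loading (downward +):
  UDL 33.3: wL⁴/(8EI) = 5395/EI
  point load 178 at a = 4.5: Pa²(3L − a)/(6EI) = 8110/EI
  δ_0 = 13505/EI
Tip deflection under a unit load at 2: L³/(3EI) = 72/EI.
With EI = 68000 kN·m²: δ_0 = 0.1986 m and δ_{22} = 0.001059 m/kN.
Compatibility — the beam at 2 must follow the support down by 0.006 m: δ_0 − R_2·δ_{22} = 0.006, so R_2 = (0.1986 − 0.006)/0.001059 = 181.9 kN.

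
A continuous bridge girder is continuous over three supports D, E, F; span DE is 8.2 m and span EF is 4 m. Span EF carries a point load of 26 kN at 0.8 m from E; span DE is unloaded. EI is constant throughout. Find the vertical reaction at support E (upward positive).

Insert a hinge at E; M_E is the redundant, and each span becomes simply supported.
End slopes at the hinge E, treating each span as simply supported:
  span EF: point load 26 at a = 0.8: Pab(L + b)/(6LEI) = 19.97/EI
  relative rotation θ_0 = (0 + 19.97)/EI = 19.97/EI
A unit hogging moment at E produces rotation L₁/(3EI) + L₂/(3EI) = 4.067/EI.
Slope continuity at E: θ_0 = M_E·4.067/EI, so M_E = 19.97/4.067 = 4.91 kN·m (hogging).
Span DE, ΣM about D with M_E applied at E: R_E^{DE}·8.2 = 0 + 4.91, so R_E^{DE} = 0.5988 kN and R_D = 0 − 0.5988 = -0.5988 kN.
Span EF, ΣM about F: R_E^{EF}·4 = 83.2 + 4.91, so R_E^{EF} = 22.03 kN and R_F = 26 − 22.03 = 3.972 kN.
R_E = 0.5988 + 22.03 = 22.63 kN.

R_E = 22.63 kN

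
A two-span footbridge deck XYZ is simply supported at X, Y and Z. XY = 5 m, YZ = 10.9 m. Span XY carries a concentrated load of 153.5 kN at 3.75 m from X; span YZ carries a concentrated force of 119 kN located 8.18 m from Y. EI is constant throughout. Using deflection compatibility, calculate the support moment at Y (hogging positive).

M_Y = 143.6 kN·m

Release continuity at Y by inserting a hinge; the redundant is the internal moment M_Y. The primary structure is two simply-supported spans XY and YZ.
Discontinuity in slope at Y on the released structure — sum the simple-span end rotations:
  span XY: point load 153.5 at a = 3.75: Pab(L + a)/(6LEI) = 209.9/EI
  span YZ: point load 119 at a = 8.18: Pab(L + b)/(6LEI) = 551.4/EI
  relative rotation θ_0 = (209.9 + 551.4)/EI = 761.3/EI
A unit hogging moment at Y produces rotation L₁/(3EI) + L₂/(3EI) = 5.3/EI.
Compatibility: M_Y·(L₁+L₂)/(3EI) = θ_0, giving M_Y = 143.6 kN·m (hogging).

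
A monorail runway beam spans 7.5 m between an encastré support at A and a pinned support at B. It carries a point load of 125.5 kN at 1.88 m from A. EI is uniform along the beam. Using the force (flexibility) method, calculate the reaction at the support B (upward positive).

R_B = 10.84 kN

Remove the prop at B; the released (primary) structure is a cantilever built in at A.
Free-end deflection of the primary structure under the applied loading (downward +):
  point load 125.5 at a = 1.88: Pa²(3L − a)/(6EI) = 1524/EI
Flexibility coefficient — unit upward force at B: δ_{BB} = L³/(3EI) = 140.6/EI.
Compatibility at B: δ_0 − R_B·δ_{BB} = 0, so R_B = 1524/140.6 = 10.84 kN.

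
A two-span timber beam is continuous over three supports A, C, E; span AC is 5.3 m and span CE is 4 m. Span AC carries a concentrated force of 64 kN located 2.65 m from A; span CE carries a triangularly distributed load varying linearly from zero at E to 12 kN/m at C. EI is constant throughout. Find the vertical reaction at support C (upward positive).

R_C = 66.32 kN

Release continuity at C by inserting a hinge; the redundant is the internal moment M_C. The primary structure is two simply-supported spans AC and CE.
End slopes at the hinge C, treating each span as simply supported:
  span AC: point load 64 at a = 2.65: Pab(L + a)/(6LEI) = 112.4/EI
  span CE: triangular load, peak 12: w₀L³/(45EI) = 17.07/EI
  relative rotation θ_0 = (112.4 + 17.07)/EI = 129.4/EI
A unit hogging moment at C produces rotation L₁/(3EI) + L₂/(3EI) = 3.1/EI.
Slope continuity at C: θ_0 = M_C·3.1/EI, so M_C = 129.4/3.1 = 41.75 kN·m (hogging).
Span AC, ΣM about A with M_C applied at C: R_C^{AC}·5.3 = 169.6 + 41.75, so R_C^{AC} = 39.88 kN and R_A = 64 − 39.88 = 24.12 kN.
Span CE, ΣM about E: R_C^{CE}·4 = 64 + 41.75, so R_C^{CE} = 26.44 kN and R_E = 24 − 26.44 = -2.438 kN.
R_C = 39.88 + 26.44 = 66.32 kN.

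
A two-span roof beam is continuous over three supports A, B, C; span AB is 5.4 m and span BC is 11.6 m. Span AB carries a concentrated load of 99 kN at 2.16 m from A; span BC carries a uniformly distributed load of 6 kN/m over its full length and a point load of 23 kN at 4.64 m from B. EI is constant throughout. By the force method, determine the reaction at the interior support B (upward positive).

Release continuity at B by inserting a hinge; the redundant is the internal moment M_B. The primary structure is two simply-supported spans AB and BC.
End slopes at the hinge B, treating each span as simply supported:
  span AB: point load 99 at a = 2.16: Pab(L + a)/(6LEI) = 161.7/EI
  span BC: UDL 6: wL³/(24EI) = 390.2/EI
  span BC: point load 23 at a = 4.64: Pab(L + b)/(6LEI) = 198.1/EI
  relative rotation θ_0 = (161.7 + 588.3)/EI = 750/EI
A unit hogging moment at B produces rotation L₁/(3EI) + L₂/(3EI) = 5.667/EI.
Compatibility: M_B·(L₁+L₂)/(3EI) = θ_0, giving M_B = 132.3 kN·m (hogging).
Span AB, ΣM about A with M_B applied at B: R_B^{AB}·5.4 = 213.8 + 132.3, so R_B^{AB} = 64.11 kN and R_A = 99 − 64.11 = 34.89 kN.
Span BC, ΣM about C: R_B^{BC}·11.6 = 563.8 + 132.3, so R_B^{BC} = 60.01 kN and R_C = 92.6 − 60.01 = 32.59 kN.
R_B = 64.11 + 60.01 = 124.1 kN.

R_B = 124.1 kN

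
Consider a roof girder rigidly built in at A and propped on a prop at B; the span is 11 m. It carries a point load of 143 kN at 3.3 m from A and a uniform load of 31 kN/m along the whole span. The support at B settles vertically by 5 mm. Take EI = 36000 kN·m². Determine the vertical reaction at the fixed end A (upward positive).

R_A = 339.2 kN

Take the reaction at B as the redundant and release it; the primary structure is a cantilever fixed at A.
Free-end deflection of the primary structure under the applied loading (downward +):
  point load 143 at a = 3.3: Pa²(3L − a)/(6EI) = 7708/EI
  UDL 31: wL⁴/(8EI) = 56734/EI
  δ_0 = 64442/EI
Tip deflection under a unit load at B: L³/(3EI) = 443.7/EI.
With EI = 36000 kN·m²: δ_0 = 1.7901 m and δ_{BB} = 0.012324 m/kN.
Compatibility — the beam at B must follow the support down by 0.005 m: δ_0 − R_B·δ_{BB} = 0.005, so R_B = (1.7901 − 0.005)/0.012324 = 144.8 kN.
Vertical equilibrium: R_A = ΣP − R_B = 484 − 144.8 = 339.2 kN.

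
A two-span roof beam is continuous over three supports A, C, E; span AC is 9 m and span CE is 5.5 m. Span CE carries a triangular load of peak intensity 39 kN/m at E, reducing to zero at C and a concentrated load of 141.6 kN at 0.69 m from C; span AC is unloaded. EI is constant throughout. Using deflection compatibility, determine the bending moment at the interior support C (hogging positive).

M_C = 56.48 kN·m

Take M_C as the redundant. Released structure: two simple spans AC and CE with a hinge at C.
Discontinuity in slope at C on the released structure — sum the simple-span end rotations:
  span CE: triangular load, peak 39: 7w₀L³/(360EI) = 126.2/EI
  span CE: point load 141.6 at a = 0.69: Pab(L + b)/(6LEI) = 146.8/EI
  relative rotation θ_0 = (0 + 273)/EI = 273/EI
A unit hogging moment at C produces rotation L₁/(3EI) + L₂/(3EI) = 4.833/EI.
Slope continuity at C: θ_0 = M_C·4.833/EI, so M_C = 273/4.833 = 56.48 kN·m (hogging).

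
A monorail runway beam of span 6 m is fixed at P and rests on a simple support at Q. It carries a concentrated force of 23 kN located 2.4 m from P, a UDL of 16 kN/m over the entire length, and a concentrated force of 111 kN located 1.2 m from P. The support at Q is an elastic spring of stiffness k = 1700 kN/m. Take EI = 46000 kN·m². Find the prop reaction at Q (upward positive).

Take the reaction at Q as the redundant and release it; the primary structure is a cantilever fixed at P.
Primary-structure tip deflection at Q by superposition:
  point load 23 at a = 2.4: Pa²(3L − a)/(6EI) = 344.4/EI
  UDL 16: wL⁴/(8EI) = 2592/EI
  point load 111 at a = 1.2: Pa²(3L − a)/(6EI) = 447.6/EI
  δ_0 = 3384/EI
Tip deflection under a unit load at Q: L³/(3EI) = 72/EI.
With EI = 46000 kN·m²: δ_0 = 0.073565 m and δ_{QQ} = 0.001565 m/kN.
Compatibility — the spring shortens by R_Q/k under the reaction it provides: δ_0 − R_Q·δ_{QQ} = R_Q/k. With 1/k = 0.000588 m/kN, R_Q = δ_0 / (δ_{QQ} + 1/k) = 0.073565 / (0.001565 + 0.000588) = 34.16 kN.

R_Q = 34.16 kN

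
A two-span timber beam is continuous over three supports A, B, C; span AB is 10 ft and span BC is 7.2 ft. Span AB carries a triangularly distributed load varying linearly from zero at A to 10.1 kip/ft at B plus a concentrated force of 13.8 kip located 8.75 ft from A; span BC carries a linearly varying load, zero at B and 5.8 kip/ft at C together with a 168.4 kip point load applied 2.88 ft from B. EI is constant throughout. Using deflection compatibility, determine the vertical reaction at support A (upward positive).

R_A = 3.342 kip

Release continuity at B by inserting a hinge; the redundant is the internal moment M_B. The primary structure is two simply-supported spans AB and BC.
End slopes at the hinge B, treating each span as simply supported:
  span AB: triangular load, peak 10.1: w₀L³/(45EI) = 224.4/EI
  span AB: point load 13.8 at a = 8.75: Pab(L + a)/(6LEI) = 47.17/EI
  span BC: triangular load, peak 5.8: 7w₀L³/(360EI) = 42.09/EI
  span BC: point load 168.4 at a = 2.88: Pab(L + b)/(6LEI) = 558.7/EI
  relative rotation θ_0 = (271.6 + 600.8)/EI = 872.4/EI
A unit hogging moment at B produces rotation L₁/(3EI) + L₂/(3EI) = 5.733/EI.
Compatibility: M_B·(L₁+L₂)/(3EI) = θ_0, giving M_B = 152.2 kip·ft (hogging).
Span AB, ΣM about A with M_B applied at B: R_B^{AB}·10 = 457.4 + 152.2, so R_B^{AB} = 60.96 kip and R_A = 64.3 − 60.96 = 3.342 kip.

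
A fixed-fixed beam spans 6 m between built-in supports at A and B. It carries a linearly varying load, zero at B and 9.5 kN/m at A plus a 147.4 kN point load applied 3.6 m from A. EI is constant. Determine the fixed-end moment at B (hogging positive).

Release both end moments; the primary structure is a simply-supported span AB with redundants M_A and M_B.
On the primary (simply-supported) span, the end slopes from the loading are:
  at A: triangular load, peak 9.5: w₀L³/(45EI) = 45.6/EI
  at B: triangular load, peak 9.5: 7w₀L³/(360EI) = 39.9/EI
  at A: point load 147.4 at a = 3.6: Pab(L + b)/(6LEI) = 297.2/EI
  at B: point load 147.4 at a = 3.6: Pab(L + a)/(6LEI) = 339.6/EI
  θ_A0 = 342.8/EI,  θ_B0 = 379.5/EI
Flexibility coefficients: a unit moment at one end gives L/(3EI) there and L/(6EI) at the far end, so f₁₁ = f₂₂ = 2/EI and f₁₂ = f₂₁ = 1/EI.
Compatibility — zero rotation at each built-in end:
  2 M_A + 1 M_B = 342.8
  1 M_A + 2 M_B = 379.5
Solving the pair gives M_A = 102 kN·m and M_B = 138.8 kN·m (hogging).

M_B = 138.8 kN·m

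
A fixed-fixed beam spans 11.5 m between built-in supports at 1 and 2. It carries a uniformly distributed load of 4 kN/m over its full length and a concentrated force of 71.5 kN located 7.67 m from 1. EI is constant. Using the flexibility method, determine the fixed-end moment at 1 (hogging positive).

Release both end moments; the primary structure is a simply-supported span 12 with redundants M_1 and M_2.
On the primary (simply-supported) span, the end slopes from the loading are:
  at 1: UDL 4: wL³/(24EI) = 253.5/EI
  at 2: UDL 4: wL³/(24EI) = 253.5/EI
  at 1: point load 71.5 at a = 7.67: Pab(L + b)/(6LEI) = 466.7/EI
  at 2: point load 71.5 at a = 7.67: Pab(L + a)/(6LEI) = 583.5/EI
  θ_10 = 720.1/EI,  θ_20 = 837/EI
Flexibility coefficients: a unit moment at one end gives L/(3EI) there and L/(6EI) at the far end, so f₁₁ = f₂₂ = 3.833/EI and f₁₂ = f₂₁ = 1.917/EI.
Compatibility — zero rotation at each built-in end:
  3.833 M_1 + 1.917 M_2 = 720.1
  1.917 M_1 + 3.833 M_2 = 837
Solving the pair gives M_1 = 104.9 kN·m and M_2 = 165.9 kN·m (hogging).

M_1 = 104.9 kN·m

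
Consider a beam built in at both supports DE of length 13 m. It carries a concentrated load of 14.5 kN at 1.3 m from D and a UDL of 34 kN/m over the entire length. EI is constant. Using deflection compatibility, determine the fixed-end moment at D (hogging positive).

Release both end moments; the primary structure is a simply-supported span DE with redundants M_D and M_E.
Simple-span end rotations at D and E under the given loads:
  at D: point load 14.5 at a = 1.3: Pab(L + b)/(6LEI) = 69.84/EI
  at E: point load 14.5 at a = 1.3: Pab(L + a)/(6LEI) = 40.43/EI
  at D: UDL 34: wL³/(24EI) = 3112/EI
  at E: UDL 34: wL³/(24EI) = 3112/EI
  θ_D0 = 3182/EI,  θ_E0 = 3153/EI
Flexibility coefficients: a unit moment at one end gives L/(3EI) there and L/(6EI) at the far end, so f₁₁ = f₂₂ = 4.333/EI and f₁₂ = f₂₁ = 2.167/EI.
Compatibility — zero rotation at each built-in end:
  4.333 M_D + 2.167 M_E = 3182
  2.167 M_D + 4.333 M_E = 3153
Solving the pair gives M_D = 494.1 kN·m and M_E = 480.5 kN·m (hogging).

M_D = 494.1 kN·m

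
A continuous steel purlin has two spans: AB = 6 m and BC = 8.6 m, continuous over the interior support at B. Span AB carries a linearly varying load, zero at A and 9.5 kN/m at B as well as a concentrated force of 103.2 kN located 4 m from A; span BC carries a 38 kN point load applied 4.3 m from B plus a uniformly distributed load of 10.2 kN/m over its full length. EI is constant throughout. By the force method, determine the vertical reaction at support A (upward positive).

Insert a hinge at B; M_B is the redundant, and each span becomes simply supported.
Rotations at B on the released spans (each span's end-slope, ×1/EI):
  span AB: triangular load, peak 9.5: w₀L³/(45EI) = 45.6/EI
  span AB: point load 103.2 at a = 4: Pab(L + a)/(6LEI) = 229.3/EI
  span BC: point load 38 at a = 4.3: Pab(L + b)/(6LEI) = 175.7/EI
  span BC: UDL 10.2: wL³/(24EI) = 270.3/EI
  relative rotation θ_0 = (274.9 + 446)/EI = 720.9/EI
A unit hogging moment at B produces rotation L₁/(3EI) + L₂/(3EI) = 4.867/EI.
Compatibility: M_B·(L₁+L₂)/(3EI) = θ_0, giving M_B = 148.1 kN·m (hogging).
Span AB, ΣM about A with M_B applied at B: R_B^{AB}·6 = 526.8 + 148.1, so R_B^{AB} = 112.5 kN and R_A = 131.7 − 112.5 = 19.21 kN.

R_A = 19.21 kN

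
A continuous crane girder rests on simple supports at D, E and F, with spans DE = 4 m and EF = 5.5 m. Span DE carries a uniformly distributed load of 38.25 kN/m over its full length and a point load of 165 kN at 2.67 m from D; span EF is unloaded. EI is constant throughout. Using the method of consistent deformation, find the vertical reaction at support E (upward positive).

R_E = 222.8 kN

Insert a hinge at E; M_E is the redundant, and each span becomes simply supported.
End slopes at the hinge E, treating each span as simply supported:
  span DE: UDL 38.25: wL³/(24EI) = 102/EI
  span DE: point load 165 at a = 2.67: Pab(L + a)/(6LEI) = 162.8/EI
  relative rotation θ_0 = (264.8 + 0)/EI = 264.8/EI
A unit hogging moment at E produces rotation L₁/(3EI) + L₂/(3EI) = 3.167/EI.
Slope continuity at E: θ_0 = M_E·3.167/EI, so M_E = 264.8/3.167 = 83.63 kN·m (hogging).
Span DE, ΣM about D with M_E applied at E: R_E^{DE}·4 = 746.5 + 83.63, so R_E^{DE} = 207.5 kN and R_D = 318 − 207.5 = 110.5 kN.
Span EF, ΣM about F: R_E^{EF}·5.5 = 0 + 83.63, so R_E^{EF} = 15.21 kN and R_F = 0 − 15.21 = -15.21 kN.
R_E = 207.5 + 15.21 = 222.8 kN.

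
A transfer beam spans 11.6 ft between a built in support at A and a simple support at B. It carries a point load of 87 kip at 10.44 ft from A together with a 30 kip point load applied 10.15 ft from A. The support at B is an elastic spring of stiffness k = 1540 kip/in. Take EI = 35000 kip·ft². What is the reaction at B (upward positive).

R_B = 98.04 kip

Take the reaction at B as the redundant and release it; the primary structure is a cantilever fixed at A.
Primary-structure tip deflection at B by superposition:
  point load 87 at a = 10.44: Pa²(3L − a)/(6EI) = 38499/EI
  point load 30 at a = 10.15: Pa²(3L − a)/(6EI) = 12698/EI
  δ_0 = 51196/EI
Flexibility coefficient — unit upward force at B: δ_{BB} = L³/(3EI) = 520.3/EI.
With EI = 35000 kip·ft²: δ_0 = 1.4627 ft and δ_{BB} = 0.014866 ft/kip.
Compatibility — the spring shortens by R_B/k under the reaction it provides: δ_0 − R_B·δ_{BB} = R_B/k. With 1/k = 1/(1540×12) ft/kip = 0.000054 ft/kip, R_B = δ_0 / (δ_{BB} + 1/k) = 1.4627 / (0.014866 + 0.000054) = 98.04 kip.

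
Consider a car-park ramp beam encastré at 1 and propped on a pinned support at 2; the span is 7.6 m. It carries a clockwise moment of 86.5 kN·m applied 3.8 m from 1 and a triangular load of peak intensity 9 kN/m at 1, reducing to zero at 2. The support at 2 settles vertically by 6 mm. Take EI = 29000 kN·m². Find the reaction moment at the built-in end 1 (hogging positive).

Take the reaction at 2 as the redundant and release it; the primary structure is a cantilever fixed at 1.
Downward deflection at the released point 2 due to the loads:
  clockwise couple 86.5 at a = 3.8: M₀a(2L − a)/(2EI) = 1874/EI
  triangular load, peak 9 at the fixed end: w₀L⁴/(30EI) = 1001/EI
  δ_0 = 2874/EI
Flexibility coefficient — unit upward force at 2: δ_{22} = L³/(3EI) = 146.3/EI.
With EI = 29000 kN·m²: δ_0 = 0.099119 m and δ_{22} = 0.005046 m/kN.
Compatibility — the beam at 2 must follow the support down by 0.006 m: δ_0 − R_2·δ_{22} = 0.006, so R_2 = (0.099119 − 0.006)/0.005046 = 18.46 kN.
Moment equilibrium about 1: M_1 = Σ(load moments about 1) − R_2·L = 173.1 − 18.46×7.6 = 32.88 kN·m.

M_1 = 32.88 kN·m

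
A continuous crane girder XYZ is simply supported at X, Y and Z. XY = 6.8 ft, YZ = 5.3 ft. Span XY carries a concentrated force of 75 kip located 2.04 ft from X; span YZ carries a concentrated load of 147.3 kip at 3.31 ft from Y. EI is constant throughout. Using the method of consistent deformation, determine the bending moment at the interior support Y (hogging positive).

M_Y = 94.27 kip·ft

Release continuity at Y by inserting a hinge; the redundant is the internal moment M_Y. The primary structure is two simply-supported spans XY and YZ.
End slopes at the hinge Y, treating each span as simply supported:
  span XY: point load 75 at a = 2.04: Pab(L + a)/(6LEI) = 157.8/EI
  span YZ: point load 147.3 at a = 3.31: Pab(L + b)/(6LEI) = 222.4/EI
  relative rotation θ_0 = (157.8 + 222.4)/EI = 380.2/EI
A unit hogging moment at Y produces rotation L₁/(3EI) + L₂/(3EI) = 4.033/EI.
Slope continuity at Y: θ_0 = M_Y·4.033/EI, so M_Y = 380.2/4.033 = 94.27 kip·ft (hogging).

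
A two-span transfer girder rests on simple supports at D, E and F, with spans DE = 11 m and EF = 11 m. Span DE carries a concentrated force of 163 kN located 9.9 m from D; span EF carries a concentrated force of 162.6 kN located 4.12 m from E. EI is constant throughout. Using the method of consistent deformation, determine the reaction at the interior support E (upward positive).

R_E = 293.3 kN

Insert a hinge at E; M_E is the redundant, and each span becomes simply supported.
Rotations at E on the released spans (each span's end-slope, ×1/EI):
  span DE: point load 163 at a = 9.9: Pab(L + a)/(6LEI) = 562.1/EI
  span EF: point load 162.6 at a = 4.12: Pab(L + b)/(6LEI) = 1249/EI
  relative rotation θ_0 = (562.1 + 1249)/EI = 1811/EI
A unit hogging moment at E produces rotation L₁/(3EI) + L₂/(3EI) = 7.333/EI.
Slope continuity at E: θ_0 = M_E·7.333/EI, so M_E = 1811/7.333 = 246.9 kN·m (hogging).
Span DE, ΣM about D with M_E applied at E: R_E^{DE}·11 = 1614 + 246.9, so R_E^{DE} = 169.1 kN and R_D = 163 − 169.1 = -6.147 kN.
Span EF, ΣM about F: R_E^{EF}·11 = 1119 + 246.9, so R_E^{EF} = 124.1 kN and R_F = 162.6 − 124.1 = 38.45 kN.
R_E = 169.1 + 124.1 = 293.3 kN.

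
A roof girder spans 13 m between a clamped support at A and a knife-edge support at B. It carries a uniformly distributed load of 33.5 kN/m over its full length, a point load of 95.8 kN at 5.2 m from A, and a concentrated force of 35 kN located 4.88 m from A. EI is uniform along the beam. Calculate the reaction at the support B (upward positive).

Release the roller at B. Primary structure: cantilever fixed at A.
Deflection at B on the released cantilever, summing each load's contribution:
  UDL 33.5: wL⁴/(8EI) = 119599/EI
  point load 95.8 at a = 5.2: Pa²(3L − a)/(6EI) = 14593/EI
  point load 35 at a = 4.88: Pa²(3L − a)/(6EI) = 4740/EI
  δ_0 = 138932/EI
Tip deflection under a unit load at B: L³/(3EI) = 732.3/EI.
The prop prevents deflection at B: R_B = δ_0/δ_{BB} = 138932/732.3 = 189.7 kN.

R_B = 189.7 kN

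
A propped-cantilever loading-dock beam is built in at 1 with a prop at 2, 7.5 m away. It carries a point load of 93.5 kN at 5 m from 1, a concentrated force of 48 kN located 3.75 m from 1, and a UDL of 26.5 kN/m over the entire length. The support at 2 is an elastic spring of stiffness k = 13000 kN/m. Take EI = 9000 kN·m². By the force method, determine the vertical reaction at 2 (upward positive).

Take the reaction at 2 as the redundant and release it; the primary structure is a cantilever fixed at 1.
Primary-structure tip deflection at 2 by superposition:
  point load 93.5 at a = 5: Pa²(3L − a)/(6EI) = 6818/EI
  point load 48 at a = 3.75: Pa²(3L − a)/(6EI) = 2109/EI
  UDL 26.5: wL⁴/(8EI) = 10481/EI
  δ_0 = 19408/EI
Flexibility coefficient — unit upward force at 2: δ_{22} = L³/(3EI) = 140.6/EI.
With EI = 9000 kN·m²: δ_0 = 2.1564 m and δ_{22} = 0.015625 m/kN.
Compatibility — the spring shortens by R_2/k under the reaction it provides: δ_0 − R_2·δ_{22} = R_2/k. With 1/k = 0.000077 m/kN, R_2 = δ_0 / (δ_{22} + 1/k) = 2.1564 / (0.015625 + 0.000077) = 137.3 kN.

R_2 = 137.3 kN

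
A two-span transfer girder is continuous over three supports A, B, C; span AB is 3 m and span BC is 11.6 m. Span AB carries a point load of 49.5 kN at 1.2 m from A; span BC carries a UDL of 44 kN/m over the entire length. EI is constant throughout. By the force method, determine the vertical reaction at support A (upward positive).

R_A = -168 kN

Insert a hinge at B; M_B is the redundant, and each span becomes simply supported.
Rotations at B on the released spans (each span's end-slope, ×1/EI):
  span AB: point load 49.5 at a = 1.2: Pab(L + a)/(6LEI) = 24.95/EI
  span BC: UDL 44: wL³/(24EI) = 2862/EI
  relative rotation θ_0 = (24.95 + 2862)/EI = 2887/EI
A unit hogging moment at B produces rotation L₁/(3EI) + L₂/(3EI) = 4.867/EI.
Compatibility: M_B·(L₁+L₂)/(3EI) = θ_0, giving M_B = 593.1 kN·m (hogging).
Span AB, ΣM about A with M_B applied at B: R_B^{AB}·3 = 59.4 + 593.1, so R_B^{AB} = 217.5 kN and R_A = 49.5 − 217.5 = -168 kN.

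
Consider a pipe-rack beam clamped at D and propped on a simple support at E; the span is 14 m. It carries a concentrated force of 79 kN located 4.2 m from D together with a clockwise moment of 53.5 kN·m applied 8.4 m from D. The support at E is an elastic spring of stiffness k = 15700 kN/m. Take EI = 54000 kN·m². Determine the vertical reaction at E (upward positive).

Take the reaction at E as the redundant and release it; the primary structure is a cantilever fixed at D.
Deflection at E on the released cantilever, summing each load's contribution:
  point load 79 at a = 4.2: Pa²(3L − a)/(6EI) = 8779/EI
  clockwise couple 53.5 at a = 8.4: M₀a(2L − a)/(2EI) = 4404/EI
  δ_0 = 13184/EI
Flexibility coefficient — unit upward force at E: δ_{EE} = L³/(3EI) = 914.7/EI.
With EI = 54000 kN·m²: δ_0 = 0.24414 m and δ_{EE} = 0.016938 m/kN.
Compatibility — the spring shortens by R_E/k under the reaction it provides: δ_0 − R_E·δ_{EE} = R_E/k. With 1/k = 0.000064 m/kN, R_E = δ_0 / (δ_{EE} + 1/k) = 0.24414 / (0.016938 + 0.000064) = 14.36 kN.

R_E = 14.36 kN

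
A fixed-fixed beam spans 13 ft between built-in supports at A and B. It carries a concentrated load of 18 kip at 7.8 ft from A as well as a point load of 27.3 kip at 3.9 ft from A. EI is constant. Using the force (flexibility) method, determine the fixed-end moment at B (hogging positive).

M_B = 56.05 kip·ft

Release both end moments; the primary structure is a simply-supported span AB with redundants M_A and M_B.
Simple-span end rotations at A and B under the given loads:
  at A: point load 18 at a = 7.8: Pab(L + b)/(6LEI) = 170.4/EI
  at B: point load 18 at a = 7.8: Pab(L + a)/(6LEI) = 194.7/EI
  at A: point load 27.3 at a = 3.9: Pab(L + b)/(6LEI) = 274.5/EI
  at B: point load 27.3 at a = 3.9: Pab(L + a)/(6LEI) = 209.9/EI
  θ_A0 = 444.9/EI,  θ_B0 = 404.6/EI
Flexibility coefficients: a unit moment at one end gives L/(3EI) there and L/(6EI) at the far end, so f₁₁ = f₂₂ = 4.333/EI and f₁₂ = f₂₁ = 2.167/EI.
Compatibility — zero rotation at each built-in end:
  4.333 M_A + 2.167 M_B = 444.9
  2.167 M_A + 4.333 M_B = 404.6
Solving the pair gives M_A = 74.63 kip·ft and M_B = 56.05 kip·ft (hogging).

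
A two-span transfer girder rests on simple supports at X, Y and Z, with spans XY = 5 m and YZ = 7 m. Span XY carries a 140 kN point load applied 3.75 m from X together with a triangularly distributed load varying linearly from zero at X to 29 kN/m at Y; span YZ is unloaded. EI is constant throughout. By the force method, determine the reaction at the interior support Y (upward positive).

Take M_Y as the redundant. Released structure: two simple spans XY and YZ with a hinge at Y.
Discontinuity in slope at Y on the released structure — sum the simple-span end rotations:
  span XY: point load 140 at a = 3.75: Pab(L + a)/(6LEI) = 191.4/EI
  span XY: triangular load, peak 29: w₀L³/(45EI) = 80.56/EI
  relative rotation θ_0 = (272 + 0)/EI = 272/EI
A unit hogging moment at Y produces rotation L₁/(3EI) + L₂/(3EI) = 4/EI.
Compatibility: M_Y·(L₁+L₂)/(3EI) = θ_0, giving M_Y = 67.99 kN·m (hogging).
Span XY, ΣM about X with M_Y applied at Y: R_Y^{XY}·5 = 766.7 + 67.99, so R_Y^{XY} = 166.9 kN and R_X = 212.5 − 166.9 = 45.57 kN.
Span YZ, ΣM about Z: R_Y^{YZ}·7 = 0 + 67.99, so R_Y^{YZ} = 9.713 kN and R_Z = 0 − 9.713 = -9.713 kN.
R_Y = 166.9 + 9.713 = 176.6 kN.

R_Y = 176.6 kN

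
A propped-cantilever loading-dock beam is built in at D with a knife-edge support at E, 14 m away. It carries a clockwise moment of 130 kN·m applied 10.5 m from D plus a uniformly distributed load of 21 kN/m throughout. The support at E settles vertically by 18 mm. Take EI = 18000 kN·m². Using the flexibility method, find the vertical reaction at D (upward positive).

R_D = 171 kN

Release the roller at E. Primary structure: cantilever fixed at D.
Deflection at E on the released cantilever, summing each load's contribution:
  clockwise couple 130 at a = 10.5: M₀a(2L − a)/(2EI) = 11944/EI
  UDL 21: wL⁴/(8EI) = 100842/EI
  δ_0 = 112786/EI
Tip deflection under a unit load at E: L³/(3EI) = 914.7/EI.
With EI = 18000 kN·m²: δ_0 = 6.2659 m and δ_{EE} = 0.050815 m/kN.
Compatibility — the beam at E must follow the support down by 0.018 m: δ_0 − R_E·δ_{EE} = 0.018, so R_E = (6.2659 − 0.018)/0.050815 = 123 kN.
Vertical equilibrium: R_D = ΣP − R_E = 294 − 123 = 171 kN.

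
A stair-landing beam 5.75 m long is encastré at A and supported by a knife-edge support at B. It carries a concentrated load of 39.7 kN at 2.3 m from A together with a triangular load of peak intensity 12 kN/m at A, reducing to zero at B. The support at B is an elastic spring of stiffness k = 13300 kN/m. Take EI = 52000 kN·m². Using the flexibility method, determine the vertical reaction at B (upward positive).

Release the roller at B. Primary structure: cantilever fixed at A.
Downward deflection at the released point B due to the loads:
  point load 39.7 at a = 2.3: Pa²(3L − a)/(6EI) = 523.3/EI
  triangular load, peak 12 at the fixed end: w₀L⁴/(30EI) = 437.3/EI
  δ_0 = 960.5/EI
Flexibility coefficient — unit upward force at B: δ_{BB} = L³/(3EI) = 63.37/EI.
With EI = 52000 kN·m²: δ_0 = 0.018472 m and δ_{BB} = 0.001219 m/kN.
Compatibility — the spring shortens by R_B/k under the reaction it provides: δ_0 − R_B·δ_{BB} = R_B/k. With 1/k = 0.000075 m/kN, R_B = δ_0 / (δ_{BB} + 1/k) = 0.018472 / (0.001219 + 0.000075) = 14.28 kN.

R_B = 14.28 kN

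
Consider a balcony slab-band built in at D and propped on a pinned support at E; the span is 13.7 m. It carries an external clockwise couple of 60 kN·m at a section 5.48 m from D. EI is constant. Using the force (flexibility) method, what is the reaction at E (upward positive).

R_E = 4.204 kN

Remove the prop at E; the released (primary) structure is a cantilever built in at D.
Primary-structure tip deflection at E by superposition:
  clockwise couple 60 at a = 5.48: M₀a(2L − a)/(2EI) = 3604/EI
Tip deflection under a unit load at E: L³/(3EI) = 857.1/EI.
Compatibility at E: δ_0 − R_E·δ_{EE} = 0, so R_E = 3604/857.1 = 4.204 kN.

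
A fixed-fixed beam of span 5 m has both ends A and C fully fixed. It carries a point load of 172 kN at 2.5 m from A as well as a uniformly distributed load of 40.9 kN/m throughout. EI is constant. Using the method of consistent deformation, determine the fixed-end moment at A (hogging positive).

M_A = 192.7 kN·m

Take the two fixed-end moments M_A, M_C as redundants; the released structure is the simple span AC.
End rotations of the released simple span under the applied load (×1/EI):
  at A: point load 172 at a = 2.5: Pab(L + b)/(6LEI) = 268.8/EI
  at C: point load 172 at a = 2.5: Pab(L + a)/(6LEI) = 268.8/EI
  at A: UDL 40.9: wL³/(24EI) = 213/EI
  at C: UDL 40.9: wL³/(24EI) = 213/EI
  θ_A0 = 481.8/EI,  θ_C0 = 481.8/EI
Flexibility coefficients: a unit moment at one end gives L/(3EI) there and L/(6EI) at the far end, so f₁₁ = f₂₂ = 1.667/EI and f₁₂ = f₂₁ = 0.8333/EI.
Compatibility — zero rotation at each built-in end:
  1.667 M_A + 0.8333 M_C = 481.8
  0.8333 M_A + 1.667 M_C = 481.8
Solving the pair gives M_A = 192.7 kN·m and M_C = 192.7 kN·m (hogging).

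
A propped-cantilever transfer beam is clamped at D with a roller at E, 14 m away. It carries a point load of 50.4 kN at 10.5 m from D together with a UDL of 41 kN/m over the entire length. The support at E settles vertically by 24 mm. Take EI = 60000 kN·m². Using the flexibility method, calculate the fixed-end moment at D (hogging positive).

M_D = 1109 kN·m

Release the roller at E. Primary structure: cantilever fixed at D.
Downward deflection at the released point E due to the loads:
  point load 50.4 at a = 10.5: Pa²(3L − a)/(6EI) = 29172/EI
  UDL 41: wL⁴/(8EI) = 196882/EI
  δ_0 = 226054/EI
Tip deflection under a unit load at E: L³/(3EI) = 914.7/EI.
With EI = 60000 kN·m²: δ_0 = 3.7676 m and δ_{EE} = 0.015244 m/kN.
Compatibility — the beam at E must follow the support down by 0.024 m: δ_0 − R_E·δ_{EE} = 0.024, so R_E = (3.7676 − 0.024)/0.015244 = 245.6 kN.
Moment equilibrium about D: M_D = Σ(load moments about D) − R_E·L = 4547 − 245.6×14 = 1109 kN·m.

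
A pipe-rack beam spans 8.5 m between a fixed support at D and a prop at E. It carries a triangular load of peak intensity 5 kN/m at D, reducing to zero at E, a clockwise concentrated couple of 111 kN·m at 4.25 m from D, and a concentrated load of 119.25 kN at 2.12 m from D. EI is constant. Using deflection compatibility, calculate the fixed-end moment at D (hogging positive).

M_D = 176.3 kN·m

Take the reaction at E as the redundant and release it; the primary structure is a cantilever fixed at D.
Deflection at E on the released cantilever, summing each load's contribution:
  triangular load, peak 5 at the fixed end: w₀L⁴/(30EI) = 870/EI
  clockwise couple 111 at a = 4.25: M₀a(2L − a)/(2EI) = 3007/EI
  point load 119.25 at a = 2.12: Pa²(3L − a)/(6EI) = 2088/EI
  δ_0 = 5966/EI
Flexibility coefficient — unit upward force at E: δ_{EE} = L³/(3EI) = 204.7/EI.
The prop prevents deflection at E: R_E = δ_0/δ_{EE} = 5966/204.7 = 29.14 kN.
Moment equilibrium about D: M_D = Σ(load moments about D) − R_E·L = 424 − 29.14×8.5 = 176.3 kN·m.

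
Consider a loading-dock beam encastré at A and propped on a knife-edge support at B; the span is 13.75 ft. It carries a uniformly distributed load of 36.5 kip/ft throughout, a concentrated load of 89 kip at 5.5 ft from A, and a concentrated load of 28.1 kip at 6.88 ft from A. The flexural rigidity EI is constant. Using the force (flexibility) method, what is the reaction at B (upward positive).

Release the roller at B. Primary structure: cantilever fixed at A.
Primary-structure tip deflection at B by superposition:
  UDL 36.5: wL⁴/(8EI) = 163085/EI
  point load 89 at a = 5.5: Pa²(3L − a)/(6EI) = 16041/EI
  point load 28.1 at a = 6.88: Pa²(3L − a)/(6EI) = 7619/EI
  δ_0 = 186745/EI
Tip deflection under a unit load at B: L³/(3EI) = 866.5/EI.
Compatibility at B: δ_0 − R_B·δ_{BB} = 0, so R_B = 186745/866.5 = 215.5 kip.

R_B = 215.5 kip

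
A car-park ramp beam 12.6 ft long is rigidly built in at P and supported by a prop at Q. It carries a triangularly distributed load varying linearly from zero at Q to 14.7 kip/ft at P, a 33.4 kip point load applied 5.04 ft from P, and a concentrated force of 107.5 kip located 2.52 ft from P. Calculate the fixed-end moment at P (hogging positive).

Remove the prop at Q; the released (primary) structure is a cantilever built in at P.
Free-end deflection of the primary structure under the applied loading (downward +):
  triangular load, peak 14.7 at the fixed end: w₀L⁴/(30EI) = 12350/EI
  point load 33.4 at a = 5.04: Pa²(3L − a)/(6EI) = 4632/EI
  point load 107.5 at a = 2.52: Pa²(3L − a)/(6EI) = 4014/EI
  δ_0 = 20997/EI
Tip deflection under a unit load at Q: L³/(3EI) = 666.8/EI.
Compatibility at Q: δ_0 − R_Q·δ_{QQ} = 0, so R_Q = 20997/666.8 = 31.49 kip.
Moment equilibrium about P: M_P = Σ(load moments about P) − R_Q·L = 828.2 − 31.49×12.6 = 431.4 kip·ft.

M_P = 431.4 kip·ft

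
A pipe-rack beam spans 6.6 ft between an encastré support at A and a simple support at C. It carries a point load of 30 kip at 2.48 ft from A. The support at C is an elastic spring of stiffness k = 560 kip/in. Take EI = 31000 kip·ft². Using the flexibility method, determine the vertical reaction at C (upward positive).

Release the roller at C. Primary structure: cantilever fixed at A.
Free-end deflection of the primary structure under the applied loading (downward +):
  point load 30 at a = 2.48: Pa²(3L − a)/(6EI) = 532.6/EI
Flexibility coefficient — unit upward force at C: δ_{CC} = L³/(3EI) = 95.83/EI.
With EI = 31000 kip·ft²: δ_0 = 0.017181 ft and δ_{CC} = 0.003091 ft/kip.
Compatibility — the spring shortens by R_C/k under the reaction it provides: δ_0 − R_C·δ_{CC} = R_C/k. With 1/k = 1/(560×12) ft/kip = 0.000149 ft/kip, R_C = δ_0 / (δ_{CC} + 1/k) = 0.017181 / (0.003091 + 0.000149) = 5.303 kip.

R_C = 5.303 kip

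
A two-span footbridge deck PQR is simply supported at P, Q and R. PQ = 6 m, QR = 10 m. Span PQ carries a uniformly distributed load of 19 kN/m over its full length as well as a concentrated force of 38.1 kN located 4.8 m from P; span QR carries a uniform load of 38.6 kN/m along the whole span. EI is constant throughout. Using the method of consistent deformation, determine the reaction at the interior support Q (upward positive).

Take M_Q as the redundant. Released structure: two simple spans PQ and QR with a hinge at Q.
Rotations at Q on the released spans (each span's end-slope, ×1/EI):
  span PQ: UDL 19: wL³/(24EI) = 171/EI
  span PQ: point load 38.1 at a = 4.8: Pab(L + a)/(6LEI) = 65.84/EI
  span QR: UDL 38.6: wL³/(24EI) = 1608/EI
  relative rotation θ_0 = (236.8 + 1608)/EI = 1845/EI
A unit hogging moment at Q produces rotation L₁/(3EI) + L₂/(3EI) = 5.333/EI.
Compatibility: M_Q·(L₁+L₂)/(3EI) = θ_0, giving M_Q = 346 kN·m (hogging).
Span PQ, ΣM about P with M_Q applied at Q: R_Q^{PQ}·6 = 524.9 + 346, so R_Q^{PQ} = 145.1 kN and R_P = 152.1 − 145.1 = 6.958 kN.
Span QR, ΣM about R: R_Q^{QR}·10 = 1930 + 346, so R_Q^{QR} = 227.6 kN and R_R = 386 − 227.6 = 158.4 kN.
R_Q = 145.1 + 227.6 = 372.7 kN.

R_Q = 372.7 kN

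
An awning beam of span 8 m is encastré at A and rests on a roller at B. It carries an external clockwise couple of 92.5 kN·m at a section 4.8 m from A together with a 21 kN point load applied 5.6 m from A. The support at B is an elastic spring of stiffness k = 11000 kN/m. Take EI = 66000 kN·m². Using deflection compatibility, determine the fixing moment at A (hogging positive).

M_A = 6.055 kN·m

Remove the prop at B; the released (primary) structure is a cantilever built in at A.
Deflection at B on the released cantilever, summing each load's contribution:
  clockwise couple 92.5 at a = 4.8: M₀a(2L − a)/(2EI) = 2486/EI
  point load 21 at a = 5.6: Pa²(3L − a)/(6EI) = 2020/EI
  δ_0 = 4506/EI
Flexibility coefficient — unit upward force at B: δ_{BB} = L³/(3EI) = 170.7/EI.
With EI = 66000 kN·m²: δ_0 = 0.068272 m and δ_{BB} = 0.002586 m/kN.
Compatibility — the spring shortens by R_B/k under the reaction it provides: δ_0 − R_B·δ_{BB} = R_B/k. With 1/k = 0.000091 m/kN, R_B = δ_0 / (δ_{BB} + 1/k) = 0.068272 / (0.002586 + 0.000091) = 25.51 kN.
Moment equilibrium about A: M_A = Σ(load moments about A) − R_B·L = 210.1 − 25.51×8 = 6.055 kN·m.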